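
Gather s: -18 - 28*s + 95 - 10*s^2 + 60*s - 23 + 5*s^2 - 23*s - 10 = -5*s^2 + 9*s + 44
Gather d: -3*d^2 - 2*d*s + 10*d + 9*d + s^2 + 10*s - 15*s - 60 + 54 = -3*d^2 + d*(19 - 2*s) + s^2 - 5*s - 6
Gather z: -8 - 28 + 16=-20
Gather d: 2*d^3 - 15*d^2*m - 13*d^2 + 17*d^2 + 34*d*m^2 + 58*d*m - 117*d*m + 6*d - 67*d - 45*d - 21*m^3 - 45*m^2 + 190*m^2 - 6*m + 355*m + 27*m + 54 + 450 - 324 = 2*d^3 + d^2*(4 - 15*m) + d*(34*m^2 - 59*m - 106) - 21*m^3 + 145*m^2 + 376*m + 180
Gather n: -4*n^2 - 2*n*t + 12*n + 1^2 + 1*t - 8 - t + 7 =-4*n^2 + n*(12 - 2*t)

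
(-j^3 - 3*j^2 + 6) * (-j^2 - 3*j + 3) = j^5 + 6*j^4 + 6*j^3 - 15*j^2 - 18*j + 18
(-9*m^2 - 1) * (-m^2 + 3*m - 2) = 9*m^4 - 27*m^3 + 19*m^2 - 3*m + 2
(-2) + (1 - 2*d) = -2*d - 1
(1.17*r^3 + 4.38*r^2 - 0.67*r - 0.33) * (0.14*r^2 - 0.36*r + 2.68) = 0.1638*r^5 + 0.192*r^4 + 1.465*r^3 + 11.9334*r^2 - 1.6768*r - 0.8844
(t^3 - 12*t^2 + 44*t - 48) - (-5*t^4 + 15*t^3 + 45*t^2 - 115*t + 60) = 5*t^4 - 14*t^3 - 57*t^2 + 159*t - 108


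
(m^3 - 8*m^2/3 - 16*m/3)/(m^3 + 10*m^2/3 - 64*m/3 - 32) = m/(m + 6)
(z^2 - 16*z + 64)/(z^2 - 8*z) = (z - 8)/z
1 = 1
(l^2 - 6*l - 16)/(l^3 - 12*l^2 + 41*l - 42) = (l^2 - 6*l - 16)/(l^3 - 12*l^2 + 41*l - 42)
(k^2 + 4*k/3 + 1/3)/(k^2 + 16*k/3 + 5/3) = (k + 1)/(k + 5)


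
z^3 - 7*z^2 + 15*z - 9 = (z - 3)^2*(z - 1)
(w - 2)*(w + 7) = w^2 + 5*w - 14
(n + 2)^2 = n^2 + 4*n + 4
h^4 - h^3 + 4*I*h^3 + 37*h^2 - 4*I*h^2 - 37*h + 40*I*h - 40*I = (h - 1)*(h - 5*I)*(h + I)*(h + 8*I)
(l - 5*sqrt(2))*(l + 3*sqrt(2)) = l^2 - 2*sqrt(2)*l - 30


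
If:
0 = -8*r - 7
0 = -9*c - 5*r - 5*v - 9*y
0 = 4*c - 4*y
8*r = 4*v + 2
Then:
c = 125/144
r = -7/8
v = -9/4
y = 125/144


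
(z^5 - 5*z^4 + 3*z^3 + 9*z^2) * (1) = z^5 - 5*z^4 + 3*z^3 + 9*z^2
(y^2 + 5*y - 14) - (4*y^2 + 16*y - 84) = -3*y^2 - 11*y + 70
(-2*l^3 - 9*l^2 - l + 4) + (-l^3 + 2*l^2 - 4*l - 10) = -3*l^3 - 7*l^2 - 5*l - 6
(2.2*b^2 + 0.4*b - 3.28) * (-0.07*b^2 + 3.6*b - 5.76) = -0.154*b^4 + 7.892*b^3 - 11.0024*b^2 - 14.112*b + 18.8928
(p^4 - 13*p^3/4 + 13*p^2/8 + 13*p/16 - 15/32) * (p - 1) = p^5 - 17*p^4/4 + 39*p^3/8 - 13*p^2/16 - 41*p/32 + 15/32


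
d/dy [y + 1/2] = 1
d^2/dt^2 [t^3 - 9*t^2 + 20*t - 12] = 6*t - 18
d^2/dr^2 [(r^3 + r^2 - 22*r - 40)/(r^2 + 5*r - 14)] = 24*(r^3 - 24*r^2 - 78*r - 242)/(r^6 + 15*r^5 + 33*r^4 - 295*r^3 - 462*r^2 + 2940*r - 2744)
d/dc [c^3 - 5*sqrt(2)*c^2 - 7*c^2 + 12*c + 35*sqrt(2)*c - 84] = 3*c^2 - 10*sqrt(2)*c - 14*c + 12 + 35*sqrt(2)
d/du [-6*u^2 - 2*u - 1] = -12*u - 2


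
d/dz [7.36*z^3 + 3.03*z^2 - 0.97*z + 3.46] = 22.08*z^2 + 6.06*z - 0.97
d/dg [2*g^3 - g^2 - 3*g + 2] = 6*g^2 - 2*g - 3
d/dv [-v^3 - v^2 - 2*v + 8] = -3*v^2 - 2*v - 2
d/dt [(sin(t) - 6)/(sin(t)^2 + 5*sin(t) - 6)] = (12*sin(t) + cos(t)^2 + 23)*cos(t)/(sin(t)^2 + 5*sin(t) - 6)^2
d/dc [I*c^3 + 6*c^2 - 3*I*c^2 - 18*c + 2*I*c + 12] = 3*I*c^2 + 6*c*(2 - I) - 18 + 2*I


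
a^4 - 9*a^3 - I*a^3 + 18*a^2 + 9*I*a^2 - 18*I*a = a*(a - 6)*(a - 3)*(a - I)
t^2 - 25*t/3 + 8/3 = (t - 8)*(t - 1/3)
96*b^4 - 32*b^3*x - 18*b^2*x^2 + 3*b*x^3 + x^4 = (-3*b + x)*(-2*b + x)*(4*b + x)^2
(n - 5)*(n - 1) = n^2 - 6*n + 5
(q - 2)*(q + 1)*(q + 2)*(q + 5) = q^4 + 6*q^3 + q^2 - 24*q - 20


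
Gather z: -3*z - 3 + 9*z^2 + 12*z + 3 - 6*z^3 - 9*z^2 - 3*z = -6*z^3 + 6*z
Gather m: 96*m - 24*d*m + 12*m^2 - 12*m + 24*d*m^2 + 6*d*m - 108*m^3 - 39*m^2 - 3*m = -108*m^3 + m^2*(24*d - 27) + m*(81 - 18*d)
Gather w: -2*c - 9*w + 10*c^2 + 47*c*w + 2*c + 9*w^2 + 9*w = 10*c^2 + 47*c*w + 9*w^2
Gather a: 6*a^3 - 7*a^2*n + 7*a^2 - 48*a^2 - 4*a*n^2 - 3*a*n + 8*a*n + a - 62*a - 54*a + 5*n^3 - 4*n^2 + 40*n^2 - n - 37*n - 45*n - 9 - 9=6*a^3 + a^2*(-7*n - 41) + a*(-4*n^2 + 5*n - 115) + 5*n^3 + 36*n^2 - 83*n - 18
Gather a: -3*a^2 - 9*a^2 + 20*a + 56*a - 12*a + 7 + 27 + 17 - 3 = -12*a^2 + 64*a + 48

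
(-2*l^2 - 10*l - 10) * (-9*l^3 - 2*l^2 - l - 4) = 18*l^5 + 94*l^4 + 112*l^3 + 38*l^2 + 50*l + 40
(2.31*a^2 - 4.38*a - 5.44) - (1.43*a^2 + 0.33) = 0.88*a^2 - 4.38*a - 5.77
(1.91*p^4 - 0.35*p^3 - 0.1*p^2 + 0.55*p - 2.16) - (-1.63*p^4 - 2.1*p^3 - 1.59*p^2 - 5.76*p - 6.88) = 3.54*p^4 + 1.75*p^3 + 1.49*p^2 + 6.31*p + 4.72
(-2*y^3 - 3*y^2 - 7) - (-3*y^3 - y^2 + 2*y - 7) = y^3 - 2*y^2 - 2*y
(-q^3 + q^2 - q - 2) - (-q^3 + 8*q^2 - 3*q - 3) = -7*q^2 + 2*q + 1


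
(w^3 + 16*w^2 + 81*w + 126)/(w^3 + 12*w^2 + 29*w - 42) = (w + 3)/(w - 1)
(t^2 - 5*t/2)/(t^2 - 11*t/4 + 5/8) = 4*t/(4*t - 1)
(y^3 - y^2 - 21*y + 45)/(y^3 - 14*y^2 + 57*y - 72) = (y + 5)/(y - 8)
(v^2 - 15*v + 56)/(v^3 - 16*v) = (v^2 - 15*v + 56)/(v*(v^2 - 16))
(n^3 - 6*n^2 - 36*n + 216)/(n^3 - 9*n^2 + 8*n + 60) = (n^2 - 36)/(n^2 - 3*n - 10)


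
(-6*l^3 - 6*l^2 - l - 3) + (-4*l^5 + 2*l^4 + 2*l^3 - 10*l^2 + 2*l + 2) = -4*l^5 + 2*l^4 - 4*l^3 - 16*l^2 + l - 1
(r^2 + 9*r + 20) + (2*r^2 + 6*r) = 3*r^2 + 15*r + 20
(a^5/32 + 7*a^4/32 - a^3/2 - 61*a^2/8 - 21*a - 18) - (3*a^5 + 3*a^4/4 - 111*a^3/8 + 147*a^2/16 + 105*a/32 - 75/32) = -95*a^5/32 - 17*a^4/32 + 107*a^3/8 - 269*a^2/16 - 777*a/32 - 501/32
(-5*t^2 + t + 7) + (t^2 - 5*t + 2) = -4*t^2 - 4*t + 9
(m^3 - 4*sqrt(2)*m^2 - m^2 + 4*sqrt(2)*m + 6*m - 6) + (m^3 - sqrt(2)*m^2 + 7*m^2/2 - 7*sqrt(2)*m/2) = 2*m^3 - 5*sqrt(2)*m^2 + 5*m^2/2 + sqrt(2)*m/2 + 6*m - 6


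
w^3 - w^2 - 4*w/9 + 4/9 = (w - 1)*(w - 2/3)*(w + 2/3)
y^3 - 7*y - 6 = (y - 3)*(y + 1)*(y + 2)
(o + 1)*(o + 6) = o^2 + 7*o + 6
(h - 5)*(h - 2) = h^2 - 7*h + 10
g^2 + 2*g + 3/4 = (g + 1/2)*(g + 3/2)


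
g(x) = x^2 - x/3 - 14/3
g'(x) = 2*x - 1/3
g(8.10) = 58.24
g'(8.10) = 15.87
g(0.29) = -4.68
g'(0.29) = 0.25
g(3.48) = 6.28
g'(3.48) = 6.63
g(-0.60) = -4.11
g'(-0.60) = -1.53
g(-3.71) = 10.33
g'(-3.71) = -7.75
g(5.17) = 20.34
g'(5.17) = 10.01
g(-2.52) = 2.52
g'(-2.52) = -5.37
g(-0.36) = -4.42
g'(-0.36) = -1.05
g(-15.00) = 225.33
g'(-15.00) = -30.33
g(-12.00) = 143.33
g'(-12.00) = -24.33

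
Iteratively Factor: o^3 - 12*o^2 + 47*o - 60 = (o - 5)*(o^2 - 7*o + 12) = (o - 5)*(o - 4)*(o - 3)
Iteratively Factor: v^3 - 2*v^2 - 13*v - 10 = (v + 1)*(v^2 - 3*v - 10) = (v + 1)*(v + 2)*(v - 5)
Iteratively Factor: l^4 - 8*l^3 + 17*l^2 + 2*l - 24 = (l - 3)*(l^3 - 5*l^2 + 2*l + 8) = (l - 3)*(l + 1)*(l^2 - 6*l + 8) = (l - 3)*(l - 2)*(l + 1)*(l - 4)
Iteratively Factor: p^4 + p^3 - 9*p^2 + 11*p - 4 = (p - 1)*(p^3 + 2*p^2 - 7*p + 4) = (p - 1)^2*(p^2 + 3*p - 4) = (p - 1)^3*(p + 4)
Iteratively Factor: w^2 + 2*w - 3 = (w - 1)*(w + 3)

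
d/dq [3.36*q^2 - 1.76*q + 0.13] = 6.72*q - 1.76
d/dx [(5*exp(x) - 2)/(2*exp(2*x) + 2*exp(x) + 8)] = (-(2*exp(x) + 1)*(5*exp(x) - 2) + 5*exp(2*x) + 5*exp(x) + 20)*exp(x)/(2*(exp(2*x) + exp(x) + 4)^2)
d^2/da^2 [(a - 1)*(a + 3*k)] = 2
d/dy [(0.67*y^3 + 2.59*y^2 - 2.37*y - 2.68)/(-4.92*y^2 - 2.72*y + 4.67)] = (-3.2964*y^4 - 3.6448*y^3 - 9.3185*y^2 - 2.1806*y - 18.3575)/(24.2064*y^4 + 26.7648*y^3 - 38.5544*y^2 - 25.4048*y + 21.8089)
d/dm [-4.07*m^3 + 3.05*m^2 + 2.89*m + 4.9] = -12.21*m^2 + 6.1*m + 2.89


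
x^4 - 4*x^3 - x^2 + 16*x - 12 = (x - 3)*(x - 2)*(x - 1)*(x + 2)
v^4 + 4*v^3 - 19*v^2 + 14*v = v*(v - 2)*(v - 1)*(v + 7)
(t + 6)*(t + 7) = t^2 + 13*t + 42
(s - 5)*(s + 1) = s^2 - 4*s - 5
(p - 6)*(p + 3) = p^2 - 3*p - 18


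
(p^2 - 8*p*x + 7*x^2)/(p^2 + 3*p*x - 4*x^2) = (p - 7*x)/(p + 4*x)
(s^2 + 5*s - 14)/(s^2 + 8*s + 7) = (s - 2)/(s + 1)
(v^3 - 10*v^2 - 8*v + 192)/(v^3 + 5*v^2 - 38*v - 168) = (v - 8)/(v + 7)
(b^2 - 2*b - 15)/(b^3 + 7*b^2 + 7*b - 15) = (b - 5)/(b^2 + 4*b - 5)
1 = 1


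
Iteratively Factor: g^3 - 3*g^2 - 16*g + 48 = (g - 4)*(g^2 + g - 12) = (g - 4)*(g - 3)*(g + 4)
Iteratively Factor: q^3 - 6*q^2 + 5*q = (q - 1)*(q^2 - 5*q) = (q - 5)*(q - 1)*(q)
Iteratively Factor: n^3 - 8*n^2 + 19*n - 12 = (n - 1)*(n^2 - 7*n + 12) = (n - 3)*(n - 1)*(n - 4)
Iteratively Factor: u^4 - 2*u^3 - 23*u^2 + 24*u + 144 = (u - 4)*(u^3 + 2*u^2 - 15*u - 36) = (u - 4)*(u + 3)*(u^2 - u - 12) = (u - 4)^2*(u + 3)*(u + 3)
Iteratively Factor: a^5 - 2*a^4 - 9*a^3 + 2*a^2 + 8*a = (a)*(a^4 - 2*a^3 - 9*a^2 + 2*a + 8) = a*(a - 1)*(a^3 - a^2 - 10*a - 8) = a*(a - 1)*(a + 1)*(a^2 - 2*a - 8) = a*(a - 1)*(a + 1)*(a + 2)*(a - 4)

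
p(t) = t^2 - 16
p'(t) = 2*t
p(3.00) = -7.00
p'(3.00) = 6.00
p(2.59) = -9.29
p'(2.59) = 5.18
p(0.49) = -15.76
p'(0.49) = 0.98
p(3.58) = -3.18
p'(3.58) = 7.16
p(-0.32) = -15.90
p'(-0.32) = -0.64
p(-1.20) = -14.56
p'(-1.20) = -2.40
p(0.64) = -15.59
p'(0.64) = 1.28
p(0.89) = -15.21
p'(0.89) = 1.78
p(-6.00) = 20.00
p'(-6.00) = -12.00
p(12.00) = 128.00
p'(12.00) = 24.00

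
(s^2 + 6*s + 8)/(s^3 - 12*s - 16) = (s + 4)/(s^2 - 2*s - 8)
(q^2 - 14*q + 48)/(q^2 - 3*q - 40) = (q - 6)/(q + 5)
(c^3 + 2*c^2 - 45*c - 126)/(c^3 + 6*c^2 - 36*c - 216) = (c^2 - 4*c - 21)/(c^2 - 36)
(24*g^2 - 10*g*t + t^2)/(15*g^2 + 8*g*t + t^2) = (24*g^2 - 10*g*t + t^2)/(15*g^2 + 8*g*t + t^2)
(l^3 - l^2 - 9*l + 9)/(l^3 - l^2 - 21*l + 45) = (l^2 + 2*l - 3)/(l^2 + 2*l - 15)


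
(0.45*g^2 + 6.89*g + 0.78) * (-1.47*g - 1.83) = -0.6615*g^3 - 10.9518*g^2 - 13.7553*g - 1.4274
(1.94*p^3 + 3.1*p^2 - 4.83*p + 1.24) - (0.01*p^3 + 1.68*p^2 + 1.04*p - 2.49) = 1.93*p^3 + 1.42*p^2 - 5.87*p + 3.73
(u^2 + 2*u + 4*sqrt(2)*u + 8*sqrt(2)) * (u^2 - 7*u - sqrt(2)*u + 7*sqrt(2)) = u^4 - 5*u^3 + 3*sqrt(2)*u^3 - 22*u^2 - 15*sqrt(2)*u^2 - 42*sqrt(2)*u + 40*u + 112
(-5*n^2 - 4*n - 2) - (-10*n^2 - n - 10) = 5*n^2 - 3*n + 8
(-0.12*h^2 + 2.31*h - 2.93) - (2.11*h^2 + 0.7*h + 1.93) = -2.23*h^2 + 1.61*h - 4.86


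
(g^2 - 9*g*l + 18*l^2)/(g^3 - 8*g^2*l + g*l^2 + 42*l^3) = (g - 6*l)/(g^2 - 5*g*l - 14*l^2)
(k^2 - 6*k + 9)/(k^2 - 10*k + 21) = (k - 3)/(k - 7)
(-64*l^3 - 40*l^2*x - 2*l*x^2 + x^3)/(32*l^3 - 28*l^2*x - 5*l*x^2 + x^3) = (2*l + x)/(-l + x)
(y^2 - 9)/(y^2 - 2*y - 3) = (y + 3)/(y + 1)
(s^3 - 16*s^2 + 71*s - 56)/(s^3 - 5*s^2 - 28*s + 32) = (s - 7)/(s + 4)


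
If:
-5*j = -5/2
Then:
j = 1/2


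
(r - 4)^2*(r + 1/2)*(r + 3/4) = r^4 - 27*r^3/4 + 51*r^2/8 + 17*r + 6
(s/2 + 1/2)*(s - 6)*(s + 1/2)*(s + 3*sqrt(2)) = s^4/2 - 9*s^3/4 + 3*sqrt(2)*s^3/2 - 27*sqrt(2)*s^2/4 - 17*s^2/4 - 51*sqrt(2)*s/4 - 3*s/2 - 9*sqrt(2)/2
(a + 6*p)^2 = a^2 + 12*a*p + 36*p^2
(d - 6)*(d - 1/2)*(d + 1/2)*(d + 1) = d^4 - 5*d^3 - 25*d^2/4 + 5*d/4 + 3/2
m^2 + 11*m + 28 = (m + 4)*(m + 7)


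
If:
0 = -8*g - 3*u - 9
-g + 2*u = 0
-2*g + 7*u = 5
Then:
No Solution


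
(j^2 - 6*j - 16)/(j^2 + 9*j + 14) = (j - 8)/(j + 7)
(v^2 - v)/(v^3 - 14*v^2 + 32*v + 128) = v*(v - 1)/(v^3 - 14*v^2 + 32*v + 128)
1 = 1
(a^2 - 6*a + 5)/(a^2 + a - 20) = (a^2 - 6*a + 5)/(a^2 + a - 20)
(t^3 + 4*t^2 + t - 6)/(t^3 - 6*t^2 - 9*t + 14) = (t + 3)/(t - 7)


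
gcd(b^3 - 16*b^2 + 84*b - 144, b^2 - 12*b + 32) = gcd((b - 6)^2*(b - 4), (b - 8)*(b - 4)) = b - 4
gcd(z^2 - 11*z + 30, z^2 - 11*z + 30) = z^2 - 11*z + 30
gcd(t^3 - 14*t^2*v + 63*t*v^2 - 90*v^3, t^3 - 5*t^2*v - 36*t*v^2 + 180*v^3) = t^2 - 11*t*v + 30*v^2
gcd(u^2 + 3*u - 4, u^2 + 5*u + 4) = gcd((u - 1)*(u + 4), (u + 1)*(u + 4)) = u + 4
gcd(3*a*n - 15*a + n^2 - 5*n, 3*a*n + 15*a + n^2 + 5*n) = 3*a + n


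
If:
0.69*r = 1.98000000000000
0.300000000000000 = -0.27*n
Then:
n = -1.11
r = 2.87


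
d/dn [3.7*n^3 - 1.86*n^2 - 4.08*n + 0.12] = 11.1*n^2 - 3.72*n - 4.08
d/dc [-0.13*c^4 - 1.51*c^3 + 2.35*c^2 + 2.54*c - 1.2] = -0.52*c^3 - 4.53*c^2 + 4.7*c + 2.54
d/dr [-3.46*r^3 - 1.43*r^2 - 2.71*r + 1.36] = -10.38*r^2 - 2.86*r - 2.71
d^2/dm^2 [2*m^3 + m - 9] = 12*m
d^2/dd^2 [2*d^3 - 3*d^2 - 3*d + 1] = 12*d - 6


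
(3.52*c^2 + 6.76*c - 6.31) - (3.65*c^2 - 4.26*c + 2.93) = -0.13*c^2 + 11.02*c - 9.24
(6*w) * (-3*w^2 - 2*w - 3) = -18*w^3 - 12*w^2 - 18*w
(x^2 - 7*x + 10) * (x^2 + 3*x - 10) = x^4 - 4*x^3 - 21*x^2 + 100*x - 100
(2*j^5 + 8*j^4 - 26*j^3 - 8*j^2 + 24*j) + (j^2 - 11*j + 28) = 2*j^5 + 8*j^4 - 26*j^3 - 7*j^2 + 13*j + 28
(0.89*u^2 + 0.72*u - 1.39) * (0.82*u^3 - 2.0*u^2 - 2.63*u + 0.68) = 0.7298*u^5 - 1.1896*u^4 - 4.9205*u^3 + 1.4916*u^2 + 4.1453*u - 0.9452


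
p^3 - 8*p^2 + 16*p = p*(p - 4)^2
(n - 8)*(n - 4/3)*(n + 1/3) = n^3 - 9*n^2 + 68*n/9 + 32/9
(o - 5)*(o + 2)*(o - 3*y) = o^3 - 3*o^2*y - 3*o^2 + 9*o*y - 10*o + 30*y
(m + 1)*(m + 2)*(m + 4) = m^3 + 7*m^2 + 14*m + 8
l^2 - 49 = (l - 7)*(l + 7)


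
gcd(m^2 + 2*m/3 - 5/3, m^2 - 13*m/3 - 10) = m + 5/3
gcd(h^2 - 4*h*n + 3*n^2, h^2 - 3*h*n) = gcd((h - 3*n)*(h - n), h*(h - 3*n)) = h - 3*n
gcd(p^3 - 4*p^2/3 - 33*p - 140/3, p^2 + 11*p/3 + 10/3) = p + 5/3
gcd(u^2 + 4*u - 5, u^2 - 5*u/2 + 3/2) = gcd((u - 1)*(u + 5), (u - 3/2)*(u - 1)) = u - 1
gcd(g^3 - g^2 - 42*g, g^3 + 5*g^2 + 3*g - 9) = 1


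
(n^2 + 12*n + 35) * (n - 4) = n^3 + 8*n^2 - 13*n - 140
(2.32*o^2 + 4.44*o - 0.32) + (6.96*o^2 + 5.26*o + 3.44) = 9.28*o^2 + 9.7*o + 3.12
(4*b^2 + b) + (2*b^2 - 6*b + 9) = 6*b^2 - 5*b + 9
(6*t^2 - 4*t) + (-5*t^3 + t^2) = -5*t^3 + 7*t^2 - 4*t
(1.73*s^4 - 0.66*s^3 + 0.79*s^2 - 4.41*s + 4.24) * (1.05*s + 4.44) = 1.8165*s^5 + 6.9882*s^4 - 2.1009*s^3 - 1.1229*s^2 - 15.1284*s + 18.8256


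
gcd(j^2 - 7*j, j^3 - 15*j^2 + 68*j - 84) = j - 7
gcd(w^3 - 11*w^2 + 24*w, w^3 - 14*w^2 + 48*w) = w^2 - 8*w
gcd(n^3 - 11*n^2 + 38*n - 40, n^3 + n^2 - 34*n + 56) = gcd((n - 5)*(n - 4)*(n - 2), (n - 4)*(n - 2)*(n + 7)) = n^2 - 6*n + 8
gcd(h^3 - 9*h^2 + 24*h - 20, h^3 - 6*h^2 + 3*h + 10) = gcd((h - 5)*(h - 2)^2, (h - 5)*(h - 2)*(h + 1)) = h^2 - 7*h + 10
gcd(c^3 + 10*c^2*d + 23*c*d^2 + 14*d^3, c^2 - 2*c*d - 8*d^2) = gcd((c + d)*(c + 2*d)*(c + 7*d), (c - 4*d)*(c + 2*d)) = c + 2*d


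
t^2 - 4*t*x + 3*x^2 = (t - 3*x)*(t - x)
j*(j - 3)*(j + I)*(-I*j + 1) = -I*j^4 + 2*j^3 + 3*I*j^3 - 6*j^2 + I*j^2 - 3*I*j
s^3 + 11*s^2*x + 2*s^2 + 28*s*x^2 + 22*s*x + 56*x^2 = (s + 2)*(s + 4*x)*(s + 7*x)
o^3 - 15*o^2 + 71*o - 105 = (o - 7)*(o - 5)*(o - 3)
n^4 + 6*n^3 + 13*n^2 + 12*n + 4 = (n + 1)^2*(n + 2)^2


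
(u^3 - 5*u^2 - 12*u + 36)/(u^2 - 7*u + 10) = (u^2 - 3*u - 18)/(u - 5)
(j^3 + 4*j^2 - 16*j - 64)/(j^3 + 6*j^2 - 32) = (j - 4)/(j - 2)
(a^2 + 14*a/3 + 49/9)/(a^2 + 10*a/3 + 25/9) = (9*a^2 + 42*a + 49)/(9*a^2 + 30*a + 25)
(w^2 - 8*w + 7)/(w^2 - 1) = (w - 7)/(w + 1)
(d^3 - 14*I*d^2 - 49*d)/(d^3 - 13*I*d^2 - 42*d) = (d - 7*I)/(d - 6*I)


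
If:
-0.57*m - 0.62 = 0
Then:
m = -1.09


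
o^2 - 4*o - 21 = (o - 7)*(o + 3)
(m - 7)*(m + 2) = m^2 - 5*m - 14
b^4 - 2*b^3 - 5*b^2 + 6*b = b*(b - 3)*(b - 1)*(b + 2)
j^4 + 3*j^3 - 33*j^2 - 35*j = j*(j - 5)*(j + 1)*(j + 7)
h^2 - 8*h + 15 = (h - 5)*(h - 3)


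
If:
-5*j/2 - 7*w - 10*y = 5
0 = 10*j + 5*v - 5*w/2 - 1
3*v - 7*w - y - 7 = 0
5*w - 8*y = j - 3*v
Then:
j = -9862/18715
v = 17872/18715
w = -2238/3743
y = 941/18715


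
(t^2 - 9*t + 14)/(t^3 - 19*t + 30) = (t - 7)/(t^2 + 2*t - 15)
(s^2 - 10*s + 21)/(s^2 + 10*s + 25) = (s^2 - 10*s + 21)/(s^2 + 10*s + 25)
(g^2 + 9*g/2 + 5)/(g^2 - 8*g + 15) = (g^2 + 9*g/2 + 5)/(g^2 - 8*g + 15)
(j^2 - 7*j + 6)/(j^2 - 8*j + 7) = (j - 6)/(j - 7)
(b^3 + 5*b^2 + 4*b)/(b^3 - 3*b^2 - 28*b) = (b + 1)/(b - 7)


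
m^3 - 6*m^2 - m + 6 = (m - 6)*(m - 1)*(m + 1)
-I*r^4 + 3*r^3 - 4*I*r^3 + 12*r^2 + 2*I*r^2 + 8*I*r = r*(r + 4)*(r + 2*I)*(-I*r + 1)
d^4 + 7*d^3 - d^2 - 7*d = d*(d - 1)*(d + 1)*(d + 7)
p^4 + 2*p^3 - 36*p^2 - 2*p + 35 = (p - 5)*(p - 1)*(p + 1)*(p + 7)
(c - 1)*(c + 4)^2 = c^3 + 7*c^2 + 8*c - 16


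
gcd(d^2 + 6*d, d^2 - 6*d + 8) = 1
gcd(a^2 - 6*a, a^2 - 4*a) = a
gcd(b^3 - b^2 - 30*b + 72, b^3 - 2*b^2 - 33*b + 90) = b^2 + 3*b - 18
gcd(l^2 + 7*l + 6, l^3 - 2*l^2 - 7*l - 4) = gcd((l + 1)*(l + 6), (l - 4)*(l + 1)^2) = l + 1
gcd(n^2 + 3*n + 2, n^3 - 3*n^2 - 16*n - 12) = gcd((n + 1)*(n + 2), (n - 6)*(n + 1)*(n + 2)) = n^2 + 3*n + 2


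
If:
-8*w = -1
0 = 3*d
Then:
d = 0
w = 1/8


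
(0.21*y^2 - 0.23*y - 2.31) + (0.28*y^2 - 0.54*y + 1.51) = 0.49*y^2 - 0.77*y - 0.8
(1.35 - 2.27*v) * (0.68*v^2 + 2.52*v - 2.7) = -1.5436*v^3 - 4.8024*v^2 + 9.531*v - 3.645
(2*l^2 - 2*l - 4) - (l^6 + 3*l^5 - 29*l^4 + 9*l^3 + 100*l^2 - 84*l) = -l^6 - 3*l^5 + 29*l^4 - 9*l^3 - 98*l^2 + 82*l - 4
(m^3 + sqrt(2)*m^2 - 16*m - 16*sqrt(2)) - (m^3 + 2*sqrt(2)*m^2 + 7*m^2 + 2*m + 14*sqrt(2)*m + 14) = -7*m^2 - sqrt(2)*m^2 - 14*sqrt(2)*m - 18*m - 16*sqrt(2) - 14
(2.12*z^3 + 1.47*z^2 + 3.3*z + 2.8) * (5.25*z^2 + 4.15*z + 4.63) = 11.13*z^5 + 16.5155*z^4 + 33.2411*z^3 + 35.2011*z^2 + 26.899*z + 12.964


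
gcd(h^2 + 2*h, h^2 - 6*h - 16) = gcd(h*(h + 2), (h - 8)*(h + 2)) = h + 2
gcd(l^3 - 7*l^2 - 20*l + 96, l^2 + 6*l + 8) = l + 4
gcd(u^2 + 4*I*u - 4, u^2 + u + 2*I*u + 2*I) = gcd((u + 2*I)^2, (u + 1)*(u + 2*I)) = u + 2*I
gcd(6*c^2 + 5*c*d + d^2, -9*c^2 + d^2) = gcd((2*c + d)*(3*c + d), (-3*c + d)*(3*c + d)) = 3*c + d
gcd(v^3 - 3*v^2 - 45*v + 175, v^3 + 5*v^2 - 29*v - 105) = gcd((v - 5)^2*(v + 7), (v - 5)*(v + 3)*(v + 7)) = v^2 + 2*v - 35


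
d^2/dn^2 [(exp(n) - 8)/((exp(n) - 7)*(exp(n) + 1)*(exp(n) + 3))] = (4*exp(6*n) - 81*exp(5*n) + 373*exp(4*n) + 310*exp(3*n) - 3690*exp(2*n) - 3509*exp(n) + 4641)*exp(n)/(exp(9*n) - 9*exp(8*n) - 48*exp(7*n) + 360*exp(6*n) + 1578*exp(5*n) - 3042*exp(4*n) - 23752*exp(3*n) - 43344*exp(2*n) - 33075*exp(n) - 9261)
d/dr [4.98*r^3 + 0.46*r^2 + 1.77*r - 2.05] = 14.94*r^2 + 0.92*r + 1.77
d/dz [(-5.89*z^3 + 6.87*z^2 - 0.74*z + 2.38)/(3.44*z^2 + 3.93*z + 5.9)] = (-20.2616*z^4 - 46.2954*z^3 - 74.7083*z^2 + 64.6916*z - 13.7194)/(11.8336*z^4 + 27.0384*z^3 + 56.0369*z^2 + 46.374*z + 34.81)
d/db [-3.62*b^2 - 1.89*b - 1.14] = -7.24*b - 1.89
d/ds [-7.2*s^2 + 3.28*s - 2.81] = 3.28 - 14.4*s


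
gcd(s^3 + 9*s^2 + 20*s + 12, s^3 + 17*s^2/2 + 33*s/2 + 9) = s^2 + 7*s + 6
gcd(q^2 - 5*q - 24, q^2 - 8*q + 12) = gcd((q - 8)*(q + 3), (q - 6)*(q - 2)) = 1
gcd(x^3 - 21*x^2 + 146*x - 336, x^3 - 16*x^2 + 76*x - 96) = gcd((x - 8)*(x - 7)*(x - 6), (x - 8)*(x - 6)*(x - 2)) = x^2 - 14*x + 48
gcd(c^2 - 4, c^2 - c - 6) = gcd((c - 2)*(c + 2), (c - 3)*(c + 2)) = c + 2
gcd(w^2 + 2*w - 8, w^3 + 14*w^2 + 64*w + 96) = w + 4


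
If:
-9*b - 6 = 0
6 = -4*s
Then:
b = -2/3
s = -3/2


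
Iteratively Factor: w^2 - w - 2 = (w - 2)*(w + 1)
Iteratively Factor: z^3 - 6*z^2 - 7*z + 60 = (z - 4)*(z^2 - 2*z - 15) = (z - 5)*(z - 4)*(z + 3)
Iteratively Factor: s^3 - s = (s + 1)*(s^2 - s) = (s - 1)*(s + 1)*(s)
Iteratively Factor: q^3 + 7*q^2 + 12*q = (q + 4)*(q^2 + 3*q) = (q + 3)*(q + 4)*(q)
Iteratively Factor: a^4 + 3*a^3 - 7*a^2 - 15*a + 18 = (a - 1)*(a^3 + 4*a^2 - 3*a - 18) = (a - 1)*(a + 3)*(a^2 + a - 6) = (a - 1)*(a + 3)^2*(a - 2)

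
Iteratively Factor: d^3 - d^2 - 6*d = (d + 2)*(d^2 - 3*d) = (d - 3)*(d + 2)*(d)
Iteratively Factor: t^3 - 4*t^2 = (t)*(t^2 - 4*t) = t*(t - 4)*(t)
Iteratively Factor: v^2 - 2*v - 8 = (v - 4)*(v + 2)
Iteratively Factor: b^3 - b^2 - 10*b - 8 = (b + 2)*(b^2 - 3*b - 4) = (b + 1)*(b + 2)*(b - 4)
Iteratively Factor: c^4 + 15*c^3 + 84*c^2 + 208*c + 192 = (c + 4)*(c^3 + 11*c^2 + 40*c + 48) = (c + 4)^2*(c^2 + 7*c + 12) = (c + 3)*(c + 4)^2*(c + 4)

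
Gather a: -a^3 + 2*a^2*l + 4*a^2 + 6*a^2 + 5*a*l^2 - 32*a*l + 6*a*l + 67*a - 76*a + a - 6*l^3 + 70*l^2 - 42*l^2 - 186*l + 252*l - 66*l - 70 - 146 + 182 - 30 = -a^3 + a^2*(2*l + 10) + a*(5*l^2 - 26*l - 8) - 6*l^3 + 28*l^2 - 64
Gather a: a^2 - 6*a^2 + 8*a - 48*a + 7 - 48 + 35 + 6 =-5*a^2 - 40*a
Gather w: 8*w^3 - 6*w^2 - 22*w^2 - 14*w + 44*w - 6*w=8*w^3 - 28*w^2 + 24*w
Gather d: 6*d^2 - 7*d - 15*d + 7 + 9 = 6*d^2 - 22*d + 16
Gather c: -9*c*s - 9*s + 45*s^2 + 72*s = -9*c*s + 45*s^2 + 63*s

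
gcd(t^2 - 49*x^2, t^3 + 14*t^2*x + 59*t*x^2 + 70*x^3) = t + 7*x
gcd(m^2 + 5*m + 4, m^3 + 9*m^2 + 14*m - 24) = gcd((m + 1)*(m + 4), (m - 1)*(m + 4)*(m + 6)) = m + 4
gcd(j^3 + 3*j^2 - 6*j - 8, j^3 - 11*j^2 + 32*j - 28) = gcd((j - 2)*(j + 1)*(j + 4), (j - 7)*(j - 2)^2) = j - 2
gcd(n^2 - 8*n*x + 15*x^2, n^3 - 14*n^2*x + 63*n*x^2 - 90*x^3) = n^2 - 8*n*x + 15*x^2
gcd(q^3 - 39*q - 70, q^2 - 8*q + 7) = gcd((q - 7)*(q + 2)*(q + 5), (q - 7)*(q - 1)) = q - 7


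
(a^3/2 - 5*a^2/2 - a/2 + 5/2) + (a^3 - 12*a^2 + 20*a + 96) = 3*a^3/2 - 29*a^2/2 + 39*a/2 + 197/2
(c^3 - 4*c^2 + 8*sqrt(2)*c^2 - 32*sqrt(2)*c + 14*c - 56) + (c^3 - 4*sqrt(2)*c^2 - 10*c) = 2*c^3 - 4*c^2 + 4*sqrt(2)*c^2 - 32*sqrt(2)*c + 4*c - 56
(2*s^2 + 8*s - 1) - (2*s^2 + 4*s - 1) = 4*s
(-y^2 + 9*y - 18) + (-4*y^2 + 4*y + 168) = -5*y^2 + 13*y + 150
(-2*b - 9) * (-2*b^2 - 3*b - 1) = 4*b^3 + 24*b^2 + 29*b + 9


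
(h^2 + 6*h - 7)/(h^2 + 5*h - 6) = (h + 7)/(h + 6)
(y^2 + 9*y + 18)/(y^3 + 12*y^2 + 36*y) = (y + 3)/(y*(y + 6))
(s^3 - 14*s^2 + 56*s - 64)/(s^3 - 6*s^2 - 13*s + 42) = (s^2 - 12*s + 32)/(s^2 - 4*s - 21)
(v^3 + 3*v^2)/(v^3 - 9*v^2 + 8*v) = v*(v + 3)/(v^2 - 9*v + 8)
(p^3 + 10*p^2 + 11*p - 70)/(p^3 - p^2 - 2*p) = (p^2 + 12*p + 35)/(p*(p + 1))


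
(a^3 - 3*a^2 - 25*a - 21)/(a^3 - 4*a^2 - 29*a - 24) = (a - 7)/(a - 8)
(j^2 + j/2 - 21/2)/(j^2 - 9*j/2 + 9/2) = (2*j + 7)/(2*j - 3)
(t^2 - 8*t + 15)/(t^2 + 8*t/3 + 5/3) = 3*(t^2 - 8*t + 15)/(3*t^2 + 8*t + 5)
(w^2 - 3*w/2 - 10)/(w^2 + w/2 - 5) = (w - 4)/(w - 2)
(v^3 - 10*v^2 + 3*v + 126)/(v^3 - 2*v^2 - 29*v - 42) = (v - 6)/(v + 2)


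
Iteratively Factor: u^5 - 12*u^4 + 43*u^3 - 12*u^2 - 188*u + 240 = (u - 5)*(u^4 - 7*u^3 + 8*u^2 + 28*u - 48) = (u - 5)*(u - 2)*(u^3 - 5*u^2 - 2*u + 24) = (u - 5)*(u - 4)*(u - 2)*(u^2 - u - 6) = (u - 5)*(u - 4)*(u - 2)*(u + 2)*(u - 3)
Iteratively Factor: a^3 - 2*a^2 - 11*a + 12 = (a + 3)*(a^2 - 5*a + 4) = (a - 4)*(a + 3)*(a - 1)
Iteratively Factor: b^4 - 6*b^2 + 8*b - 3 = (b + 3)*(b^3 - 3*b^2 + 3*b - 1) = (b - 1)*(b + 3)*(b^2 - 2*b + 1) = (b - 1)^2*(b + 3)*(b - 1)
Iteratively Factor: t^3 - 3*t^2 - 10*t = (t)*(t^2 - 3*t - 10) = t*(t - 5)*(t + 2)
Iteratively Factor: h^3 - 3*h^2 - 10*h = (h)*(h^2 - 3*h - 10) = h*(h - 5)*(h + 2)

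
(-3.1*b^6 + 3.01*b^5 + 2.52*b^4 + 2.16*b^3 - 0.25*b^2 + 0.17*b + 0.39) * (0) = 0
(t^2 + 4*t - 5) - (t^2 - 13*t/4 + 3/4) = 29*t/4 - 23/4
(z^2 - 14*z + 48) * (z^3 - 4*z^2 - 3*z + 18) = z^5 - 18*z^4 + 101*z^3 - 132*z^2 - 396*z + 864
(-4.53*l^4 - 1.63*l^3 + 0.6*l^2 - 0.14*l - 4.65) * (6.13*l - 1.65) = -27.7689*l^5 - 2.5174*l^4 + 6.3675*l^3 - 1.8482*l^2 - 28.2735*l + 7.6725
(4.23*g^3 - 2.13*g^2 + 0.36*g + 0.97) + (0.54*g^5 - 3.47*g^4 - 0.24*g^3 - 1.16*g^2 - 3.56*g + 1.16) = 0.54*g^5 - 3.47*g^4 + 3.99*g^3 - 3.29*g^2 - 3.2*g + 2.13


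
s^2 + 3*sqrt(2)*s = s*(s + 3*sqrt(2))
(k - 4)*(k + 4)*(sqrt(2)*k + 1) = sqrt(2)*k^3 + k^2 - 16*sqrt(2)*k - 16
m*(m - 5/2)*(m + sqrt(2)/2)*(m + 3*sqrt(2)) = m^4 - 5*m^3/2 + 7*sqrt(2)*m^3/2 - 35*sqrt(2)*m^2/4 + 3*m^2 - 15*m/2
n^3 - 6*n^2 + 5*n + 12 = (n - 4)*(n - 3)*(n + 1)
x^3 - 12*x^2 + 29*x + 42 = (x - 7)*(x - 6)*(x + 1)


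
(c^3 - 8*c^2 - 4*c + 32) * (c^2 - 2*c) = c^5 - 10*c^4 + 12*c^3 + 40*c^2 - 64*c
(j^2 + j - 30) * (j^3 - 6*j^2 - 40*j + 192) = j^5 - 5*j^4 - 76*j^3 + 332*j^2 + 1392*j - 5760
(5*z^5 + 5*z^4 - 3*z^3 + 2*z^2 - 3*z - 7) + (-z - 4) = 5*z^5 + 5*z^4 - 3*z^3 + 2*z^2 - 4*z - 11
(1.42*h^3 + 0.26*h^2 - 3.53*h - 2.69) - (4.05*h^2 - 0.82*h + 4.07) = 1.42*h^3 - 3.79*h^2 - 2.71*h - 6.76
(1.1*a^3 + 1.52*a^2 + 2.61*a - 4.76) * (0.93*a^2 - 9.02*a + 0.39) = 1.023*a^5 - 8.5084*a^4 - 10.8541*a^3 - 27.3762*a^2 + 43.9531*a - 1.8564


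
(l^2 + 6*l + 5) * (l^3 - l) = l^5 + 6*l^4 + 4*l^3 - 6*l^2 - 5*l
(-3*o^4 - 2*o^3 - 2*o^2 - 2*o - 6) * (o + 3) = -3*o^5 - 11*o^4 - 8*o^3 - 8*o^2 - 12*o - 18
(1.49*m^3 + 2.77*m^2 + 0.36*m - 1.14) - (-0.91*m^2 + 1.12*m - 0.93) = 1.49*m^3 + 3.68*m^2 - 0.76*m - 0.21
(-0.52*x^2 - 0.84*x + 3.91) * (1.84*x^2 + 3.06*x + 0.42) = -0.9568*x^4 - 3.1368*x^3 + 4.4056*x^2 + 11.6118*x + 1.6422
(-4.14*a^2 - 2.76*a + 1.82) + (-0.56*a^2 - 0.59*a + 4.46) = -4.7*a^2 - 3.35*a + 6.28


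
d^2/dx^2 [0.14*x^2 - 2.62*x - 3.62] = 0.280000000000000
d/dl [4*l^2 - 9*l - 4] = 8*l - 9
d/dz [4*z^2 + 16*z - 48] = 8*z + 16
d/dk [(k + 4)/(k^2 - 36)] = (k^2 - 2*k*(k + 4) - 36)/(k^2 - 36)^2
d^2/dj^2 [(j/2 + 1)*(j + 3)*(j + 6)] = 3*j + 11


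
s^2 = s^2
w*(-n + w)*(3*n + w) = -3*n^2*w + 2*n*w^2 + w^3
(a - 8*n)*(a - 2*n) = a^2 - 10*a*n + 16*n^2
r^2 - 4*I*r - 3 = (r - 3*I)*(r - I)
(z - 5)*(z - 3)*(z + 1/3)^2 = z^4 - 22*z^3/3 + 88*z^2/9 + 82*z/9 + 5/3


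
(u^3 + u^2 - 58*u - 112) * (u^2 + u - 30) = u^5 + 2*u^4 - 87*u^3 - 200*u^2 + 1628*u + 3360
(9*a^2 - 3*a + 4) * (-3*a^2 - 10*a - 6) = -27*a^4 - 81*a^3 - 36*a^2 - 22*a - 24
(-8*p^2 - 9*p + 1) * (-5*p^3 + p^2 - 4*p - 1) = 40*p^5 + 37*p^4 + 18*p^3 + 45*p^2 + 5*p - 1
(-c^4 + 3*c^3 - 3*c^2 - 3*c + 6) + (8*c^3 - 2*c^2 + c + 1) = -c^4 + 11*c^3 - 5*c^2 - 2*c + 7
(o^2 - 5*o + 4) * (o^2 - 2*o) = o^4 - 7*o^3 + 14*o^2 - 8*o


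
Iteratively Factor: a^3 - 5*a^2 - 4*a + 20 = (a + 2)*(a^2 - 7*a + 10) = (a - 2)*(a + 2)*(a - 5)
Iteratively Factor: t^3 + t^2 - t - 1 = (t + 1)*(t^2 - 1) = (t + 1)^2*(t - 1)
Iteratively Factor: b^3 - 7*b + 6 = (b + 3)*(b^2 - 3*b + 2) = (b - 1)*(b + 3)*(b - 2)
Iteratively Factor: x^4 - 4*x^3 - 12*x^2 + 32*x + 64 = (x - 4)*(x^3 - 12*x - 16) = (x - 4)^2*(x^2 + 4*x + 4) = (x - 4)^2*(x + 2)*(x + 2)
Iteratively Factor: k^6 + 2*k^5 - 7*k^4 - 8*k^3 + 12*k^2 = (k + 3)*(k^5 - k^4 - 4*k^3 + 4*k^2) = (k - 2)*(k + 3)*(k^4 + k^3 - 2*k^2) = k*(k - 2)*(k + 3)*(k^3 + k^2 - 2*k) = k*(k - 2)*(k + 2)*(k + 3)*(k^2 - k) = k^2*(k - 2)*(k + 2)*(k + 3)*(k - 1)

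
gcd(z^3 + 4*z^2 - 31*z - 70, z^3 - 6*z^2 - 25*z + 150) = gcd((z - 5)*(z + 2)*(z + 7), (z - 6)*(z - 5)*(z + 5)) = z - 5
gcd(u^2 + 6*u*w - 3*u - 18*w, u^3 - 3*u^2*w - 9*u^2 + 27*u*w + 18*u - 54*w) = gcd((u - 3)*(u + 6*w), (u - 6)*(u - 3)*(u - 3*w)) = u - 3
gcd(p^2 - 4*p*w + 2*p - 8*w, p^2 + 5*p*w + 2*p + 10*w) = p + 2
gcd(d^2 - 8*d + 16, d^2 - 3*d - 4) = d - 4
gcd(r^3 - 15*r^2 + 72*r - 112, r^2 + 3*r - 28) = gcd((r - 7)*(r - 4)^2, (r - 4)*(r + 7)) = r - 4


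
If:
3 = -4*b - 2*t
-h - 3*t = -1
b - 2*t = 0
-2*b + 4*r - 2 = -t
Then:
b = -3/5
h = 19/10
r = 11/40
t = -3/10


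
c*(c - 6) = c^2 - 6*c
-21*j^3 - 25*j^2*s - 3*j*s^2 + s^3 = (-7*j + s)*(j + s)*(3*j + s)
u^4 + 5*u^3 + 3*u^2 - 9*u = u*(u - 1)*(u + 3)^2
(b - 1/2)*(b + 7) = b^2 + 13*b/2 - 7/2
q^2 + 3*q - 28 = (q - 4)*(q + 7)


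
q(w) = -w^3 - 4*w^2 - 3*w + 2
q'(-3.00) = -6.00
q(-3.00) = 2.00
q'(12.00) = -531.00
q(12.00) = -2338.00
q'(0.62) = -9.11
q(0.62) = -1.64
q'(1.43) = -20.57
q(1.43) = -13.39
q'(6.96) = -204.00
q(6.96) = -549.80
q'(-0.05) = -2.61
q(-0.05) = 2.14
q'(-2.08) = 0.66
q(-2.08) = -0.07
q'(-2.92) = -5.22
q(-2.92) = 1.55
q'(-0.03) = -2.76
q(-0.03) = 2.09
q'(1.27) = -18.00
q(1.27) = -10.31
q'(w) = -3*w^2 - 8*w - 3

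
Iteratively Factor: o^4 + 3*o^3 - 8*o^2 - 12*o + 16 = (o + 4)*(o^3 - o^2 - 4*o + 4) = (o - 1)*(o + 4)*(o^2 - 4) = (o - 1)*(o + 2)*(o + 4)*(o - 2)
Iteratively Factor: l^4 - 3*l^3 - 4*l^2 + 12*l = (l)*(l^3 - 3*l^2 - 4*l + 12) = l*(l - 3)*(l^2 - 4) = l*(l - 3)*(l - 2)*(l + 2)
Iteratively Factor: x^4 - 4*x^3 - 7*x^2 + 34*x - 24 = (x - 1)*(x^3 - 3*x^2 - 10*x + 24) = (x - 2)*(x - 1)*(x^2 - x - 12) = (x - 2)*(x - 1)*(x + 3)*(x - 4)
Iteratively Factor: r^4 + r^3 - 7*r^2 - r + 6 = (r - 1)*(r^3 + 2*r^2 - 5*r - 6) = (r - 2)*(r - 1)*(r^2 + 4*r + 3) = (r - 2)*(r - 1)*(r + 3)*(r + 1)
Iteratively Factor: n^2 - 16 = (n + 4)*(n - 4)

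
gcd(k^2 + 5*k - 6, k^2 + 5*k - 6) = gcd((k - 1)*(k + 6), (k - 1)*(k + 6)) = k^2 + 5*k - 6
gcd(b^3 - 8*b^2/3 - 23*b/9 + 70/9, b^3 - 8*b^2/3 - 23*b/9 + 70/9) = b^3 - 8*b^2/3 - 23*b/9 + 70/9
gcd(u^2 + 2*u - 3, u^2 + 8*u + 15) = u + 3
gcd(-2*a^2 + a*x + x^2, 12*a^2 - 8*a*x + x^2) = 1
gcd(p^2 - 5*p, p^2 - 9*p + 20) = p - 5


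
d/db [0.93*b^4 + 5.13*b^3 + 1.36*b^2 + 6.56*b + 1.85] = 3.72*b^3 + 15.39*b^2 + 2.72*b + 6.56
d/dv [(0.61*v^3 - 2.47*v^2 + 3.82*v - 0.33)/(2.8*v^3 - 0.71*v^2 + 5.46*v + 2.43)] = (8.88178419700125e-16*v^5 + 6.4829*v^4 - 14.7308*v^3 - 3.5551*v^2 - 12.4728*v + 11.0844)/(7.84*v^6 - 3.976*v^5 + 31.0801*v^4 + 5.8548*v^3 + 26.361*v^2 + 26.5356*v + 5.9049)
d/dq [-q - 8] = -1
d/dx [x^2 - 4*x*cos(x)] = 4*x*sin(x) + 2*x - 4*cos(x)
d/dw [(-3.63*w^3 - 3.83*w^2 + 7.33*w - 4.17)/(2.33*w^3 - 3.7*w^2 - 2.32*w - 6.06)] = (-3.5527136788005e-15*w^5 + 22.3549*w^4 - 17.3146*w^3 + 131.1483*w^2 + 15.5616*w - 54.0942)/(5.4289*w^6 - 17.242*w^5 + 2.8788*w^4 - 11.0716*w^3 + 50.2264*w^2 + 28.1184*w + 36.7236)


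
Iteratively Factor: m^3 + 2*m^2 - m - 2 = (m - 1)*(m^2 + 3*m + 2) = (m - 1)*(m + 1)*(m + 2)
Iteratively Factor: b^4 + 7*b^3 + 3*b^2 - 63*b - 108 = (b - 3)*(b^3 + 10*b^2 + 33*b + 36) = (b - 3)*(b + 4)*(b^2 + 6*b + 9) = (b - 3)*(b + 3)*(b + 4)*(b + 3)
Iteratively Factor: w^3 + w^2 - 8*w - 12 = (w + 2)*(w^2 - w - 6) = (w + 2)^2*(w - 3)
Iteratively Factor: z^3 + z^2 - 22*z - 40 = (z - 5)*(z^2 + 6*z + 8) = (z - 5)*(z + 4)*(z + 2)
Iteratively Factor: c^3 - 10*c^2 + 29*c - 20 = (c - 5)*(c^2 - 5*c + 4) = (c - 5)*(c - 1)*(c - 4)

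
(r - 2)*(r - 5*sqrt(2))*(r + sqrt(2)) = r^3 - 4*sqrt(2)*r^2 - 2*r^2 - 10*r + 8*sqrt(2)*r + 20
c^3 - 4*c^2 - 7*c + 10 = (c - 5)*(c - 1)*(c + 2)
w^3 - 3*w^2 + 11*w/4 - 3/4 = (w - 3/2)*(w - 1)*(w - 1/2)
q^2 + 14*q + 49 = (q + 7)^2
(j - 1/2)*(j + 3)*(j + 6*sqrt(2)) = j^3 + 5*j^2/2 + 6*sqrt(2)*j^2 - 3*j/2 + 15*sqrt(2)*j - 9*sqrt(2)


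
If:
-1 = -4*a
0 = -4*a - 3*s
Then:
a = 1/4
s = -1/3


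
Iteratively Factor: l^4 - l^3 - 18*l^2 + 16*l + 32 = (l + 1)*(l^3 - 2*l^2 - 16*l + 32) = (l + 1)*(l + 4)*(l^2 - 6*l + 8) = (l - 4)*(l + 1)*(l + 4)*(l - 2)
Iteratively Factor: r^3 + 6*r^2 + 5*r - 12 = (r + 4)*(r^2 + 2*r - 3) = (r + 3)*(r + 4)*(r - 1)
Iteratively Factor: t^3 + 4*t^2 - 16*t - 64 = (t + 4)*(t^2 - 16) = (t - 4)*(t + 4)*(t + 4)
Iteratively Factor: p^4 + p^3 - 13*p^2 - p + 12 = (p + 4)*(p^3 - 3*p^2 - p + 3) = (p - 1)*(p + 4)*(p^2 - 2*p - 3) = (p - 3)*(p - 1)*(p + 4)*(p + 1)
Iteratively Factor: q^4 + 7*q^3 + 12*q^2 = (q)*(q^3 + 7*q^2 + 12*q) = q*(q + 4)*(q^2 + 3*q) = q^2*(q + 4)*(q + 3)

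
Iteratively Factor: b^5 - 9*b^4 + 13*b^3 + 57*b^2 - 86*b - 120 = (b - 4)*(b^4 - 5*b^3 - 7*b^2 + 29*b + 30) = (b - 4)*(b - 3)*(b^3 - 2*b^2 - 13*b - 10) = (b - 4)*(b - 3)*(b + 1)*(b^2 - 3*b - 10) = (b - 5)*(b - 4)*(b - 3)*(b + 1)*(b + 2)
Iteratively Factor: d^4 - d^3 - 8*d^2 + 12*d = (d - 2)*(d^3 + d^2 - 6*d) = (d - 2)^2*(d^2 + 3*d) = d*(d - 2)^2*(d + 3)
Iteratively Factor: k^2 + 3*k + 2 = (k + 1)*(k + 2)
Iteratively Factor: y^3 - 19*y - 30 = (y - 5)*(y^2 + 5*y + 6) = (y - 5)*(y + 3)*(y + 2)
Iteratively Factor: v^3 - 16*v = (v + 4)*(v^2 - 4*v) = (v - 4)*(v + 4)*(v)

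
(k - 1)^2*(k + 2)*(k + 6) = k^4 + 6*k^3 - 3*k^2 - 16*k + 12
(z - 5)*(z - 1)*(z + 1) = z^3 - 5*z^2 - z + 5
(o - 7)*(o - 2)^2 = o^3 - 11*o^2 + 32*o - 28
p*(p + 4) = p^2 + 4*p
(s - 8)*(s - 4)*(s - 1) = s^3 - 13*s^2 + 44*s - 32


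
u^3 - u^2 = u^2*(u - 1)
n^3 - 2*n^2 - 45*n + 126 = (n - 6)*(n - 3)*(n + 7)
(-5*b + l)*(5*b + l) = -25*b^2 + l^2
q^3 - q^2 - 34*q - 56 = (q - 7)*(q + 2)*(q + 4)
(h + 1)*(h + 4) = h^2 + 5*h + 4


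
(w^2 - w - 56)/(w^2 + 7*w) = (w - 8)/w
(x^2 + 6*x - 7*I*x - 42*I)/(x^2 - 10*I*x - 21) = (x + 6)/(x - 3*I)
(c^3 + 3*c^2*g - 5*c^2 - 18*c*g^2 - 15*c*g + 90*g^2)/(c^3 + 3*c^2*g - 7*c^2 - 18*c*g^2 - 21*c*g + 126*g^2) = (c - 5)/(c - 7)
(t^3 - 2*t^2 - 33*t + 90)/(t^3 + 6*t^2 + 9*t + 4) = (t^3 - 2*t^2 - 33*t + 90)/(t^3 + 6*t^2 + 9*t + 4)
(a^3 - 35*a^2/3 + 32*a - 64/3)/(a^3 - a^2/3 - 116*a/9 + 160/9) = 3*(a^2 - 9*a + 8)/(3*a^2 + 7*a - 20)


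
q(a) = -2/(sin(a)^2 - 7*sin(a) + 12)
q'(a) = -2*(-2*sin(a)*cos(a) + 7*cos(a))/(sin(a)^2 - 7*sin(a) + 12)^2 = 2*(2*sin(a) - 7)*cos(a)/(sin(a)^2 - 7*sin(a) + 12)^2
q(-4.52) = -0.33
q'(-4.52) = 0.05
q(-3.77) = -0.24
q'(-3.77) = 0.14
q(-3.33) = -0.19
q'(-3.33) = 0.11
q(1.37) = -0.33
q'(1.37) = -0.05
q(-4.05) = -0.28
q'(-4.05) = 0.13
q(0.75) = -0.26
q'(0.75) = -0.14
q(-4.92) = -0.33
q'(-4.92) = -0.06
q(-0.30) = -0.14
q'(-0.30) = -0.07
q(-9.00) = -0.13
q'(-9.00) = 0.06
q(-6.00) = -0.20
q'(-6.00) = -0.12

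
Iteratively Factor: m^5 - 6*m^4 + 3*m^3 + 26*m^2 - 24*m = (m + 2)*(m^4 - 8*m^3 + 19*m^2 - 12*m) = (m - 1)*(m + 2)*(m^3 - 7*m^2 + 12*m) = (m - 3)*(m - 1)*(m + 2)*(m^2 - 4*m) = (m - 4)*(m - 3)*(m - 1)*(m + 2)*(m)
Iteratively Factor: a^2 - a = (a - 1)*(a)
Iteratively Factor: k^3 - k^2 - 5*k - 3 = (k - 3)*(k^2 + 2*k + 1) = (k - 3)*(k + 1)*(k + 1)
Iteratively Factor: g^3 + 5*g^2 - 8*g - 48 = (g + 4)*(g^2 + g - 12) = (g + 4)^2*(g - 3)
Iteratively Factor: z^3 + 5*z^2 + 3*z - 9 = (z + 3)*(z^2 + 2*z - 3) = (z + 3)^2*(z - 1)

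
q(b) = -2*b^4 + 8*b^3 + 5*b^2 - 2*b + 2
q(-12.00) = -54550.00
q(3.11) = 97.68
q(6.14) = -812.50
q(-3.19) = -407.54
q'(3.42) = -7.10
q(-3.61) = -641.66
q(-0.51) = 3.12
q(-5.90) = -3878.65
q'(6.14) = -887.61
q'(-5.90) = 2417.47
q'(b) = -8*b^3 + 24*b^2 + 10*b - 2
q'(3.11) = 20.59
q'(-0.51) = 0.20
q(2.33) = 66.73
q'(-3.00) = 400.00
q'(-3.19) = 470.02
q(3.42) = 100.04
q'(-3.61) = 651.04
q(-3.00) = -325.00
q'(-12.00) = 17158.00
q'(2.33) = 50.40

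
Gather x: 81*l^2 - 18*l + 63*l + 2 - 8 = 81*l^2 + 45*l - 6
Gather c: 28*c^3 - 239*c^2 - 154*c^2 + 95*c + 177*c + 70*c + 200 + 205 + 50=28*c^3 - 393*c^2 + 342*c + 455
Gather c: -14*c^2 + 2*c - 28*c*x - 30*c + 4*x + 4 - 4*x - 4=-14*c^2 + c*(-28*x - 28)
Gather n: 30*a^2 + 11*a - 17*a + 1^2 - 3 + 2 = 30*a^2 - 6*a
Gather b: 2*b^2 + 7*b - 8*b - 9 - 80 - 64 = 2*b^2 - b - 153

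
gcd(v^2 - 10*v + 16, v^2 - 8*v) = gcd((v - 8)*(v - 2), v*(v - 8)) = v - 8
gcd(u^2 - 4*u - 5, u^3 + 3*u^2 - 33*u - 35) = u^2 - 4*u - 5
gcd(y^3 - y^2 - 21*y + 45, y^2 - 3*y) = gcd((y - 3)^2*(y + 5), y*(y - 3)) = y - 3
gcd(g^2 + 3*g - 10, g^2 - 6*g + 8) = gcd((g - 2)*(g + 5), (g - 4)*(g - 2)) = g - 2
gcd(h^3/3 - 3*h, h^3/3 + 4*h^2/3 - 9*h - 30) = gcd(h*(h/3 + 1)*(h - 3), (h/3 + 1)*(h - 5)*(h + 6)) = h + 3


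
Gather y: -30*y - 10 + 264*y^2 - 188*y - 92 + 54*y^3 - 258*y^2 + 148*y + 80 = 54*y^3 + 6*y^2 - 70*y - 22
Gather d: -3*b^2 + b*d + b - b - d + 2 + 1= -3*b^2 + d*(b - 1) + 3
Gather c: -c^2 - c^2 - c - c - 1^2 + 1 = -2*c^2 - 2*c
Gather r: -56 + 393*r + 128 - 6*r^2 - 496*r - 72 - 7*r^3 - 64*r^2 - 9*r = -7*r^3 - 70*r^2 - 112*r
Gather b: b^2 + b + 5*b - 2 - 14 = b^2 + 6*b - 16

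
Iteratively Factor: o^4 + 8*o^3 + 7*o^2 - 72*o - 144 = (o + 4)*(o^3 + 4*o^2 - 9*o - 36) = (o - 3)*(o + 4)*(o^2 + 7*o + 12) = (o - 3)*(o + 3)*(o + 4)*(o + 4)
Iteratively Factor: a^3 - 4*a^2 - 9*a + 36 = (a - 3)*(a^2 - a - 12) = (a - 3)*(a + 3)*(a - 4)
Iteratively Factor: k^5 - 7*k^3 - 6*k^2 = (k + 1)*(k^4 - k^3 - 6*k^2) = k*(k + 1)*(k^3 - k^2 - 6*k) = k*(k + 1)*(k + 2)*(k^2 - 3*k) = k^2*(k + 1)*(k + 2)*(k - 3)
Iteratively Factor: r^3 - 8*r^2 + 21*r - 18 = (r - 3)*(r^2 - 5*r + 6) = (r - 3)*(r - 2)*(r - 3)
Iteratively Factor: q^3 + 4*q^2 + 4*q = (q)*(q^2 + 4*q + 4) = q*(q + 2)*(q + 2)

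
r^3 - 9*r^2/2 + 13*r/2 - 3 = (r - 2)*(r - 3/2)*(r - 1)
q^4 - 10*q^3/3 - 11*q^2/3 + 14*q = q*(q - 3)*(q - 7/3)*(q + 2)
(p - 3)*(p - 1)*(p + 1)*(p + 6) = p^4 + 3*p^3 - 19*p^2 - 3*p + 18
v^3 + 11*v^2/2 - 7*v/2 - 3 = (v - 1)*(v + 1/2)*(v + 6)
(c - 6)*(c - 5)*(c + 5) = c^3 - 6*c^2 - 25*c + 150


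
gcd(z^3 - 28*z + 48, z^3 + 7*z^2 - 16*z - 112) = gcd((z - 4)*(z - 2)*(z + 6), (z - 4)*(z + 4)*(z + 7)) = z - 4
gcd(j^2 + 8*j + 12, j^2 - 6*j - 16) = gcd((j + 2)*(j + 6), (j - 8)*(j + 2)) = j + 2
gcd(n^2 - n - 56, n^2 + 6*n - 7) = n + 7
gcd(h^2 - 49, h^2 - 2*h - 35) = h - 7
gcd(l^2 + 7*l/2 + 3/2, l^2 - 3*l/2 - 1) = l + 1/2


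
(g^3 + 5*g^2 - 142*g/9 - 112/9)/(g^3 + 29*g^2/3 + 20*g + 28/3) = (g - 8/3)/(g + 2)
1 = 1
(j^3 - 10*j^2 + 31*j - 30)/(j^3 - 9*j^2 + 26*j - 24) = (j - 5)/(j - 4)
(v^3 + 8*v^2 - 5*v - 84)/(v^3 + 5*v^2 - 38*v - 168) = (v - 3)/(v - 6)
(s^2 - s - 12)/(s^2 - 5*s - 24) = (s - 4)/(s - 8)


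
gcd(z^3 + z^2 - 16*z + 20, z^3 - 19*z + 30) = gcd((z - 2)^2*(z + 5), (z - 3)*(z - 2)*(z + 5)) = z^2 + 3*z - 10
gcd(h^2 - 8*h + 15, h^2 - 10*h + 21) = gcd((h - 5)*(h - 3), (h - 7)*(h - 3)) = h - 3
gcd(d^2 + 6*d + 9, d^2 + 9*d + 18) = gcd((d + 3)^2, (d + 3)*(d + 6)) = d + 3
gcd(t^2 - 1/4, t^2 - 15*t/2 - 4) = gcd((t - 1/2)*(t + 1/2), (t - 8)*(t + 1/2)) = t + 1/2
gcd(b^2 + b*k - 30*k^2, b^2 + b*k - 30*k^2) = b^2 + b*k - 30*k^2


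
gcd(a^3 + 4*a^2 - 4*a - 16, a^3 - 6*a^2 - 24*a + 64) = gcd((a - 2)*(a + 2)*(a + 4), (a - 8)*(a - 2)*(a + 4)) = a^2 + 2*a - 8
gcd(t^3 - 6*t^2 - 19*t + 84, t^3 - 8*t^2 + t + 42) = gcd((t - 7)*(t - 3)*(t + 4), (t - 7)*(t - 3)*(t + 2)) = t^2 - 10*t + 21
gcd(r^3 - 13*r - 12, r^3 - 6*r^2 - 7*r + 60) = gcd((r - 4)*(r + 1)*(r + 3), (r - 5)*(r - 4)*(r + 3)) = r^2 - r - 12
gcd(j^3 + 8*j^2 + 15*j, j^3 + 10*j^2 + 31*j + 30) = j^2 + 8*j + 15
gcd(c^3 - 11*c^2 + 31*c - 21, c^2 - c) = c - 1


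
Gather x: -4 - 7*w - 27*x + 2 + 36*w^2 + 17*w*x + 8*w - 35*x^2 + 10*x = 36*w^2 + w - 35*x^2 + x*(17*w - 17) - 2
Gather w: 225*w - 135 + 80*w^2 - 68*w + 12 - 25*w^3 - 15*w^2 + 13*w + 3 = -25*w^3 + 65*w^2 + 170*w - 120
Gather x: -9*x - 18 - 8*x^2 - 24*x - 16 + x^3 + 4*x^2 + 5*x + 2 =x^3 - 4*x^2 - 28*x - 32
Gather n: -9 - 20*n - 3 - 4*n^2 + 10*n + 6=-4*n^2 - 10*n - 6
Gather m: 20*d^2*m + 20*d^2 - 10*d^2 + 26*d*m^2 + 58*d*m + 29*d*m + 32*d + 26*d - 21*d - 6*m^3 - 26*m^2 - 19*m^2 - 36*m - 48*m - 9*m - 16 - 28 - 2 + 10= 10*d^2 + 37*d - 6*m^3 + m^2*(26*d - 45) + m*(20*d^2 + 87*d - 93) - 36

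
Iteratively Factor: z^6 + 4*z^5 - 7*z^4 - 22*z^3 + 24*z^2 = (z)*(z^5 + 4*z^4 - 7*z^3 - 22*z^2 + 24*z) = z*(z + 4)*(z^4 - 7*z^2 + 6*z) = z*(z - 1)*(z + 4)*(z^3 + z^2 - 6*z) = z*(z - 2)*(z - 1)*(z + 4)*(z^2 + 3*z) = z^2*(z - 2)*(z - 1)*(z + 4)*(z + 3)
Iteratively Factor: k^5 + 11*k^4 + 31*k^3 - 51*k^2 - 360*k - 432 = (k + 4)*(k^4 + 7*k^3 + 3*k^2 - 63*k - 108) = (k + 3)*(k + 4)*(k^3 + 4*k^2 - 9*k - 36) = (k + 3)^2*(k + 4)*(k^2 + k - 12) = (k + 3)^2*(k + 4)^2*(k - 3)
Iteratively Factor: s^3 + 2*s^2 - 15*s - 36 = (s + 3)*(s^2 - s - 12) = (s - 4)*(s + 3)*(s + 3)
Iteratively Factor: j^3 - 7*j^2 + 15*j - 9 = (j - 3)*(j^2 - 4*j + 3) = (j - 3)^2*(j - 1)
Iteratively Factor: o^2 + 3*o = (o)*(o + 3)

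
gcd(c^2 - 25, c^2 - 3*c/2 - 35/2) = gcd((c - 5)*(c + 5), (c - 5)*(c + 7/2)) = c - 5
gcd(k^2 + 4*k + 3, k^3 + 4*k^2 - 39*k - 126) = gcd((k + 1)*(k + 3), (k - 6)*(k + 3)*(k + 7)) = k + 3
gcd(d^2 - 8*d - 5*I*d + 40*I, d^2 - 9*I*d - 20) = d - 5*I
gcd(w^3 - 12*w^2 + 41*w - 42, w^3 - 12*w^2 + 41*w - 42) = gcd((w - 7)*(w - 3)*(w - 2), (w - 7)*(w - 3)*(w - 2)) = w^3 - 12*w^2 + 41*w - 42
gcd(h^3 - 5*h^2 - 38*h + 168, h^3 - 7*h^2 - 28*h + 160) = h - 4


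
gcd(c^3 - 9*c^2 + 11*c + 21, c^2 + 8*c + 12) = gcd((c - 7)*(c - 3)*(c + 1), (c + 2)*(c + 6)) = 1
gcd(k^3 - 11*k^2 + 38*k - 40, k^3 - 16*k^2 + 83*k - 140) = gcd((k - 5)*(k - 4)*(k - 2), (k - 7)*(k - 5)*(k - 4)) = k^2 - 9*k + 20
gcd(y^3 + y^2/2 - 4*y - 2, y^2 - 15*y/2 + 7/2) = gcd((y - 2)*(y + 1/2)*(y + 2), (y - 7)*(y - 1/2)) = 1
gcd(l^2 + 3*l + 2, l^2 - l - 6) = l + 2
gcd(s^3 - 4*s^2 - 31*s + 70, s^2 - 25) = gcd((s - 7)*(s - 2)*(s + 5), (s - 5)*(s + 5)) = s + 5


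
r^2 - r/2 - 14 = (r - 4)*(r + 7/2)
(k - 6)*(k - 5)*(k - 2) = k^3 - 13*k^2 + 52*k - 60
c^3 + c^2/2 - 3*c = c*(c - 3/2)*(c + 2)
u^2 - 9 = (u - 3)*(u + 3)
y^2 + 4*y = y*(y + 4)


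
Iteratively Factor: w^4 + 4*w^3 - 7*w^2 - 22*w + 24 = (w + 3)*(w^3 + w^2 - 10*w + 8) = (w - 1)*(w + 3)*(w^2 + 2*w - 8) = (w - 2)*(w - 1)*(w + 3)*(w + 4)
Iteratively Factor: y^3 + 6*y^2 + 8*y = (y + 4)*(y^2 + 2*y) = y*(y + 4)*(y + 2)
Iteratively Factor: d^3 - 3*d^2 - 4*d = (d + 1)*(d^2 - 4*d) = (d - 4)*(d + 1)*(d)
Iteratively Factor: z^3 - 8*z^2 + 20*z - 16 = (z - 4)*(z^2 - 4*z + 4) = (z - 4)*(z - 2)*(z - 2)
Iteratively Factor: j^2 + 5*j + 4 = (j + 4)*(j + 1)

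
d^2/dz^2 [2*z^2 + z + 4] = 4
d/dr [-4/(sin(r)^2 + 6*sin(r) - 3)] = 8*(sin(r) + 3)*cos(r)/(sin(r)^2 + 6*sin(r) - 3)^2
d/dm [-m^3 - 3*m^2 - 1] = 3*m*(-m - 2)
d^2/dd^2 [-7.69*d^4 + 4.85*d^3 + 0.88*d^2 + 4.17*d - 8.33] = -92.28*d^2 + 29.1*d + 1.76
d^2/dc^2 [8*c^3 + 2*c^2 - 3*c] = 48*c + 4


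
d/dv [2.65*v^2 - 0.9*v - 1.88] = 5.3*v - 0.9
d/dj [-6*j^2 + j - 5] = 1 - 12*j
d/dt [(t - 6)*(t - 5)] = 2*t - 11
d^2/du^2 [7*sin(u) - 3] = -7*sin(u)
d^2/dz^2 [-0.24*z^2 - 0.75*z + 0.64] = -0.480000000000000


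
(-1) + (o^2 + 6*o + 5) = o^2 + 6*o + 4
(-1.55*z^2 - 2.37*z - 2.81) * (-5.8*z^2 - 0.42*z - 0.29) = 8.99*z^4 + 14.397*z^3 + 17.7429*z^2 + 1.8675*z + 0.8149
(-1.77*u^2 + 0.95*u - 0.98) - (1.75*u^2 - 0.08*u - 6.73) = -3.52*u^2 + 1.03*u + 5.75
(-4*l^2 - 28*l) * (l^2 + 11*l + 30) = -4*l^4 - 72*l^3 - 428*l^2 - 840*l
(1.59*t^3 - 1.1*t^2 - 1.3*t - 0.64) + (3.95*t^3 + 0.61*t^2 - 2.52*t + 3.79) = 5.54*t^3 - 0.49*t^2 - 3.82*t + 3.15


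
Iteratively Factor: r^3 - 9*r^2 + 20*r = (r - 4)*(r^2 - 5*r) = r*(r - 4)*(r - 5)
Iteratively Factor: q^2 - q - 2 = (q - 2)*(q + 1)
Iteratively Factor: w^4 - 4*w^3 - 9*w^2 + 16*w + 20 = (w + 1)*(w^3 - 5*w^2 - 4*w + 20) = (w - 2)*(w + 1)*(w^2 - 3*w - 10) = (w - 5)*(w - 2)*(w + 1)*(w + 2)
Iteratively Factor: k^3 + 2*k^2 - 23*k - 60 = (k - 5)*(k^2 + 7*k + 12) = (k - 5)*(k + 4)*(k + 3)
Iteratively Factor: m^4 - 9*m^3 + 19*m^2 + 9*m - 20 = (m + 1)*(m^3 - 10*m^2 + 29*m - 20) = (m - 5)*(m + 1)*(m^2 - 5*m + 4) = (m - 5)*(m - 1)*(m + 1)*(m - 4)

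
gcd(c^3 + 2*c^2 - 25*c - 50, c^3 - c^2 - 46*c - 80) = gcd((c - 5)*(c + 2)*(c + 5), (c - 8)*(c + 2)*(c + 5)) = c^2 + 7*c + 10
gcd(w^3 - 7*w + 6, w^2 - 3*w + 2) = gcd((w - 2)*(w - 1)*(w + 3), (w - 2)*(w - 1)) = w^2 - 3*w + 2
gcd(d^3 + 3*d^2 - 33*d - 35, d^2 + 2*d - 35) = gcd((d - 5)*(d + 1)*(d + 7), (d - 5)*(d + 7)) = d^2 + 2*d - 35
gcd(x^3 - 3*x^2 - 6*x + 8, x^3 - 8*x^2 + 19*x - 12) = x^2 - 5*x + 4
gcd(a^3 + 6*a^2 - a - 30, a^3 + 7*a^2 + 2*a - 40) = a^2 + 3*a - 10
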